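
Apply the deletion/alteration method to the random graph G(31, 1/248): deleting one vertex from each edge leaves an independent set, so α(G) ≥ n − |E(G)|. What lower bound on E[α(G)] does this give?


E[|E(G)|] = C(31, 2)·p = 465 · (1/248) = 15/8.
E[α(G)] ≥ n − E[|E(G)|] = 31 − 15/8 = 233/8.
Numerically: ≈ 29.125.
(This is only a lower bound; the true E[α(G)] may be larger.)

E[α(G)] ≥ 233/8 ≈ 29.125.


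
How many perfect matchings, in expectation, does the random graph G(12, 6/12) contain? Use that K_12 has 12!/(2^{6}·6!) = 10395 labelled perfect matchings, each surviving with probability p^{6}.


K_12 has 12!/(2^{6}·6!) = 10395 labelled perfect matchings.
For each such perfect matching H, let X_H = 1 if all 6 edges of H are present in G. Then P[X_H = 1] = p^{6} = (1/2)^{6} = 1/64.
Summing the indicators: E[X] = Σ_H E[X_H] = 10395 · p^{6} = 10395 · 1/64 = 10395/64.
Numerically: E[X] ≈ 162.

E[X] = 10395 · (1/2)^{6} = 10395/64 ≈ 162.


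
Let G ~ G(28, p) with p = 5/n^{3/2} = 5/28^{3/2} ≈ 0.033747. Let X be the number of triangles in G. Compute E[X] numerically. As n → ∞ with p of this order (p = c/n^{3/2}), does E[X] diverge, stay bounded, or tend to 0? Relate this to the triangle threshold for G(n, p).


Number of potential triangles: C(28, 3) = 3276.
Each occurs with probability p³ ≈ (0.033747)³ ≈ 3.8432521e-05.
By linearity: E[X] = C(28, 3)·p³ ≈ 3276 · 3.8432521e-05 ≈ 0.12590.
Since α = 3/2 > 1, p = c/n^{3/2} = o(1/n) is below the triangle threshold p ~ 1/n. Asymptotically E[X] ~ (c³/6)·n^{3(1−α)} = (5³/6)·n^{-1.5} → 0, so by Markov's inequality G has no triangles w.h.p.

E[X] ≈ 0.12590; in regime p = Θ(1/n^{3/2}) E[X] tends to 0 (below the triangle threshold p ~ 1/n).


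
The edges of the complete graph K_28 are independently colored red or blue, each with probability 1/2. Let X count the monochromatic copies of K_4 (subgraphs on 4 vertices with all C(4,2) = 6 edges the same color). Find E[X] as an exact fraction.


Let X = Σ_S X_S over the C(28, 4) = 20475 subsets S of size 4, where X_S = 1 if the K_4 on S is monochromatic.
For a fixed S, the K_4 on S has C(4, 2) = 6 edges. P[all 6 edges red] = (1/2)^6, and likewise for blue, so P[monochromatic] = 2·(1/2)^6 = 2^{1 − 6} = 1/32.
By linearity: E[X] = C(28, 4) · 2^{1 − 6} = 20475 · 1/32 = 20475/32.
Numerically: E[X] ≈ 639.84375.

E[X] = C(28,4)·2^(1−C(4,2)) = 20475/32 ≈ 639.84375.


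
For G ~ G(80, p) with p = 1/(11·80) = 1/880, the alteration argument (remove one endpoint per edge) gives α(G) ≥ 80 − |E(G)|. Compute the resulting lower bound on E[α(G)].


E[|E(G)|] = C(80, 2)·p = 3160 · (1/880) = 79/22.
E[α(G)] ≥ n − E[|E(G)|] = 80 − 79/22 = 1681/22.
Numerically: ≈ 76.40909.
(This is only a lower bound; the true E[α(G)] may be larger.)

E[α(G)] ≥ 1681/22 ≈ 76.40909.


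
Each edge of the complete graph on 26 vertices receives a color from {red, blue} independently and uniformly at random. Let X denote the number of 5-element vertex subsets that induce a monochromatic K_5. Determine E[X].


Let X = Σ_S X_S over the C(26, 5) = 65780 subsets S of size 5, where X_S = 1 if the K_5 on S is monochromatic.
For a fixed S, the K_5 on S has C(5, 2) = 10 edges. P[all 10 edges red] = (1/2)^10, and likewise for blue, so P[monochromatic] = 2·(1/2)^10 = 2^{1 − 10} = 1/512.
By linearity of expectation: E[X] = C(26, 5) · 2^{1 − 10} = 65780 · 1/512 = 16445/128.
Numerically: E[X] ≈ 128.4766.

E[X] = C(26,5)·2^(1−C(5,2)) = 16445/128 ≈ 128.4766.


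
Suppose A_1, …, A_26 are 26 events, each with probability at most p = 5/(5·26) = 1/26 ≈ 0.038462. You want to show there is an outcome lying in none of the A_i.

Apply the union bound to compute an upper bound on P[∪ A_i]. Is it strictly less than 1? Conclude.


Union bound: P[∪_{i=1}^{26} A_i] ≤ Σ_i P[A_i] ≤ 26·p = 26·(1/26) = 1.
Numerically: 1 ≈ 1.000000.
Is 1 < 1? NO.
Since the bound 1 is ≥ 1, the union bound is uninformative here; it does NOT by itself certify existence.

26·p = 1 ≈ 1.000000; existence NOT certified by the union bound.


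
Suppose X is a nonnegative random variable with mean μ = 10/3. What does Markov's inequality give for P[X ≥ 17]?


μ = E[X] = 10/3, a = 17.
Markov: P[X ≥ 17] ≤ μ/a = (10/3)/17 = 10/51.
Numerically: ≈ 0.19608.
(Since a = 17 > μ = 3.33333, the bound 10/51 is < 1 and informative.)

P[X ≥ 17] ≤ 10/51 ≈ 0.19608.


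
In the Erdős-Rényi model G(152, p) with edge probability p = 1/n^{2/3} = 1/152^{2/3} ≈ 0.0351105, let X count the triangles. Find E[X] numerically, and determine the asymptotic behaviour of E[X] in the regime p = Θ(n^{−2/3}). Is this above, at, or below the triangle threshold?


Number of potential triangles: C(152, 3) = 573800.
Each occurs with probability p³ ≈ (0.0351105)³ ≈ 4.32825485e-05.
By linearity: E[X] = C(152, 3)·p³ ≈ 573800 · 4.32825485e-05 ≈ 24.835526.
Since α = 2/3 < 1, p = c/n^{2/3} ≫ 1/n is above the triangle threshold p ~ 1/n. Asymptotically E[X] ~ (c³/6)·n^{3(1−α)} = (1³/6)·n^{1} → ∞; triangles are abundant w.h.p.

E[X] ≈ 24.835526; in regime p = Θ(1/n^{2/3}) E[X] diverges (above the triangle threshold p ~ 1/n).


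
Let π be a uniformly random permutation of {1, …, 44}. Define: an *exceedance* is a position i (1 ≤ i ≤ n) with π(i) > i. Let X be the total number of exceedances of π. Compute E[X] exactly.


Write X = Σ_{i=1}^{44} X_i, where X_i = 1_{π(i) > i}.
For each fixed i, π(i) is uniform over {1, …, 44} (marginal of a uniform permutation), so P[π(i) > i] = (n − i)/n. Summing: Σ_{i=1}^{44} (n − i)/n = (0 + 1 + … + 43)/44 = 44(44 − 1)/(2·44) = (44 − 1)/2.
Hence E[X] = Σ_{i=1}^{44} (44 − i)/44 = 43/2 ≈ 21.500.

E[X] = 43/2 = 21.500.


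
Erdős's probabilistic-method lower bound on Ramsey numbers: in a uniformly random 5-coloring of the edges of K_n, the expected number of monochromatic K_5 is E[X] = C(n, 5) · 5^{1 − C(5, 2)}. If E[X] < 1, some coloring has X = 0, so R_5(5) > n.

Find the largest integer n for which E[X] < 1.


We need C(n, 5) · 5^{1 − 10} < 1, i.e. C(n, 5) < 5^{10 − 1} = 1953125.
Check values of n near the boundary:
  n = 46: C(46, 5) = 1370754; 1370754 < 1953125? YES
  n = 47: C(47, 5) = 1533939; 1533939 < 1953125? YES
  n = 48: C(48, 5) = 1712304; 1712304 < 1953125? YES
  n = 49: C(49, 5) = 1906884; 1906884 < 1953125? YES
  n = 50: C(50, 5) = 2118760; 2118760 < 1953125? NO
  n = 51: C(51, 5) = 2349060; 2349060 < 1953125? NO
The largest n with C(n, 5) < 1953125 is n = 49 (where E[X] = 1906884/1953125 ≈ 0.976325). Hence R_5(5) > 49, i.e. R_5(5) ≥ 50.

Largest n = 49; hence R_5(5) > 49.


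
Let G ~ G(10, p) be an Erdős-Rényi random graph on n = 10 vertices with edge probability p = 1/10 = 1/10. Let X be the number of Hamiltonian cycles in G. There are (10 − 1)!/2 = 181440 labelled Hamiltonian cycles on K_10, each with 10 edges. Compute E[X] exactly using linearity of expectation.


K_10 has (10 − 1)!/2 = 181440 labelled Hamiltonian cycles.
For each such Hamiltonian cycle H, let X_H = 1 if all 10 edges of H are present in G. Then P[X_H = 1] = p^{10} = (1/10)^{10} = 1/10000000000.
Summing the indicators: E[X] = Σ_H E[X_H] = 181440 · p^{10} = 181440 · 1/10000000000 = 567/31250000.
Numerically: E[X] ≈ 1.814e-05.

E[X] = 181440 · (1/10)^{10} = 567/31250000 ≈ 1.814e-05.


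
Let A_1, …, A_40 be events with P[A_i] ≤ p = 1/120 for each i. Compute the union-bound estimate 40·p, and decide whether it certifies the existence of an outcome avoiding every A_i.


Union bound: P[∪_{i=1}^{40} A_i] ≤ Σ_i P[A_i] ≤ 40·p = 40·(1/120) = 1/3.
Numerically: 1/3 ≈ 0.333333.
Is 1/3 < 1? YES.
Since P[∪ A_i] ≤ 1/3 < 1, the complement has P[∩ A_i^c] ≥ 1 − 1/3 = 2/3 > 0, so some outcome avoids every A_i.

40·p = 1/3 ≈ 0.333333; existence CERTIFIED by the union bound.


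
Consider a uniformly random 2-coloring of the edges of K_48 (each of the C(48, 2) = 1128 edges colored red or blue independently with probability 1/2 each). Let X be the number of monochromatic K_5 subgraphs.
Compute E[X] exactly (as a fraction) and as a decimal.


Let X = Σ_S X_S over the C(48, 5) = 1712304 subsets S of size 5, where X_S = 1 if the K_5 on S is monochromatic.
For a fixed S, the K_5 on S has C(5, 2) = 10 edges. P[all 10 edges red] = (1/2)^10, and likewise for blue, so P[monochromatic] = 2·(1/2)^10 = 2^{1 − 10} = 1/512.
By linearity: E[X] = C(48, 5) · 2^{1 − 10} = 1712304 · 1/512 = 107019/32.
Numerically: E[X] ≈ 3344.344.

E[X] = C(48,5)·2^(1−C(5,2)) = 107019/32 ≈ 3344.344.


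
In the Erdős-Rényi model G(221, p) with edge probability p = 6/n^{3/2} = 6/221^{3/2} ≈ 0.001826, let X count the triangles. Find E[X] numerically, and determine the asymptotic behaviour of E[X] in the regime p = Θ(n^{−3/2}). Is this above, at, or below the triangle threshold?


Number of potential triangles: C(221, 3) = 1774630.
Each occurs with probability p³ ≈ (0.001826)³ ≈ 6.090999e-09.
By linearity: E[X] = C(221, 3)·p³ ≈ 1774630 · 6.090999e-09 ≈ 0.0108.
Since α = 3/2 > 1, p = c/n^{3/2} = o(1/n) is below the triangle threshold p ~ 1/n. Asymptotically E[X] ~ (c³/6)·n^{3(1−α)} = (6³/6)·n^{-1.5} → 0, so by Markov's inequality G has no triangles w.h.p.

E[X] ≈ 0.0108; in regime p = Θ(1/n^{3/2}) E[X] tends to 0 (below the triangle threshold p ~ 1/n).


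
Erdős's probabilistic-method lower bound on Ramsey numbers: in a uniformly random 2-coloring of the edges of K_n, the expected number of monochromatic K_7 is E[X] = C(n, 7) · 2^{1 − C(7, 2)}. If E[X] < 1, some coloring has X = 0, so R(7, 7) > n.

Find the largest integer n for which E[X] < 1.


We need C(n, 7) · 2^{1 − 21} < 1, i.e. C(n, 7) < 2^{21 − 1} = 1048576.
Check values of n near the boundary:
  n = 25: C(25, 7) = 480700; 480700 < 1048576? YES
  n = 26: C(26, 7) = 657800; 657800 < 1048576? YES
  n = 27: C(27, 7) = 888030; 888030 < 1048576? YES
  n = 28: C(28, 7) = 1184040; 1184040 < 1048576? NO
  n = 29: C(29, 7) = 1560780; 1560780 < 1048576? NO
  n = 30: C(30, 7) = 2035800; 2035800 < 1048576? NO
The largest n with C(n, 7) < 1048576 is n = 27 (where E[X] = 444015/524288 ≈ 0.84689). Hence R(7, 7) > 27, i.e. R(7, 7) ≥ 28.

Largest n = 27; hence R(7, 7) > 27.


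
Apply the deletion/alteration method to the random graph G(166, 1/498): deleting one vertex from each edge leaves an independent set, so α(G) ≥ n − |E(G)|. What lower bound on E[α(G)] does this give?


E[|E(G)|] = C(166, 2)·p = 13695 · (1/498) = 55/2.
E[α(G)] ≥ n − E[|E(G)|] = 166 − 55/2 = 277/2.
Numerically: ≈ 138.500.
(This is only a lower bound; the true E[α(G)] may be larger.)

E[α(G)] ≥ 277/2 ≈ 138.500.


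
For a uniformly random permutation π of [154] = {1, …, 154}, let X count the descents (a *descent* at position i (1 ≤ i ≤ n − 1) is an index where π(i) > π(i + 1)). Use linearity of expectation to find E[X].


Write X = Σ X_I over i = 1, …, 153, with X_I the indicator of one descent.
There are 153 indicators.
For each fixed i, the pair (π(i), π(i+1)) is a uniformly random ordered pair of distinct values from {1, …, 154}; by symmetry P[π(i) > π(i+1)] = 1/2.
By linearity: E[X] = 153 · (1/2) = (154 − 1) · (1/2) = 153/2 ≈ 76.500.

E[X] = 153/2 = 76.500.


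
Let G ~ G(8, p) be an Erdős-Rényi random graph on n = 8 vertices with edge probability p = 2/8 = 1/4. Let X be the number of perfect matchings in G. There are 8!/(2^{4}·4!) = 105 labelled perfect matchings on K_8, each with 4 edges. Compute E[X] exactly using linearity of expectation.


K_8 has 8!/(2^{4}·4!) = 105 labelled perfect matchings.
For each such perfect matching H, let X_H = 1 if all 4 edges of H are present in G. Then P[X_H = 1] = p^{4} = (1/4)^{4} = 1/256.
Summing the indicators: E[X] = Σ_H E[X_H] = 105 · p^{4} = 105 · 1/256 = 105/256.
Numerically: E[X] ≈ 0.41.

E[X] = 105 · (1/4)^{4} = 105/256 ≈ 0.41.


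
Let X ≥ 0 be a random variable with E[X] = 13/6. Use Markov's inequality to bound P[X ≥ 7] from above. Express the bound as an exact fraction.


μ = E[X] = 13/6, a = 7.
Markov: P[X ≥ 7] ≤ μ/a = (13/6)/7 = 13/42.
Numerically: ≈ 0.310.
(Since a = 7 > μ = 2.167, the bound 13/42 is < 1 and informative.)

P[X ≥ 7] ≤ 13/42 ≈ 0.310.


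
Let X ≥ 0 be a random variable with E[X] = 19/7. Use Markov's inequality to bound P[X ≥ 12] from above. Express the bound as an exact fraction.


μ = E[X] = 19/7, a = 12.
Markov: P[X ≥ 12] ≤ μ/a = (19/7)/12 = 19/84.
Numerically: ≈ 0.22619.
(Since a = 12 > μ = 2.71429, the bound 19/84 is < 1 and informative.)

P[X ≥ 12] ≤ 19/84 ≈ 0.22619.


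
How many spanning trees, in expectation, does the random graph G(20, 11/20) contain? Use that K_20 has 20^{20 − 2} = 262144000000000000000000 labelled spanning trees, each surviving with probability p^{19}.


K_20 has 20^{20 − 2} = 262144000000000000000000 labelled spanning trees.
For each such spanning tree H, let X_H = 1 if all 19 edges of H are present in G. Then P[X_H = 1] = p^{19} = (11/20)^{19} = 61159090448414546291/5242880000000000000000000.
By linearity: E[X] = Σ_H E[X_H] = 262144000000000000000000 · p^{19} = 262144000000000000000000 · 61159090448414546291/5242880000000000000000000 = 61159090448414546291/20.
Numerically: E[X] ≈ 3.06e+18.

E[X] = 262144000000000000000000 · (11/20)^{19} = 61159090448414546291/20 ≈ 3.06e+18.


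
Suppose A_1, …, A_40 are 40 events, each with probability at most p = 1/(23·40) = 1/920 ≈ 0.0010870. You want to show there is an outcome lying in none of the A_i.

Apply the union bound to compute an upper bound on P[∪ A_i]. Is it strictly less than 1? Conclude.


Union bound: P[∪_{i=1}^{40} A_i] ≤ Σ_i P[A_i] ≤ 40·p = 40·(1/920) = 1/23.
Numerically: 1/23 ≈ 0.0434783.
Is 1/23 < 1? YES.
Since P[∪ A_i] ≤ 1/23 < 1, the complement has P[∩ A_i^c] ≥ 1 − 1/23 = 22/23 > 0, so some outcome avoids every A_i.

40·p = 1/23 ≈ 0.0434783; existence CERTIFIED by the union bound.


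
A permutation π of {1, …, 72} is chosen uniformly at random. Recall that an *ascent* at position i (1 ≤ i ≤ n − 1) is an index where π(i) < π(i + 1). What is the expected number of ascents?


Write X = Σ X_I over i = 1, …, 71, with X_I the indicator of one ascent.
There are 71 indicators.
For each fixed i, the pair (π(i), π(i+1)) is a uniformly random ordered pair of distinct values from {1, …, 72}; by symmetry P[π(i) < π(i+1)] = 1/2.
By linearity: E[X] = 71 · (1/2) = (72 − 1) · (1/2) = 71/2 ≈ 35.5000.

E[X] = 71/2 = 35.5000.


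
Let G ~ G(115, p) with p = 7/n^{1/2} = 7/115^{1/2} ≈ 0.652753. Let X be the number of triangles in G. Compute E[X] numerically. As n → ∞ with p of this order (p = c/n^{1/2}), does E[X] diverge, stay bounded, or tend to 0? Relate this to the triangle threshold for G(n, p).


Number of potential triangles: C(115, 3) = 246905.
Each occurs with probability p³ ≈ (0.652753)³ ≈ 2.78129695e-01.
By linearity: E[X] = C(115, 3)·p³ ≈ 246905 · 2.78129695e-01 ≈ 68671.612339.
Since α = 1/2 < 1, p = c/n^{1/2} ≫ 1/n is above the triangle threshold p ~ 1/n. Asymptotically E[X] ~ (c³/6)·n^{3(1−α)} = (7³/6)·n^{1.5} → ∞; triangles are abundant w.h.p.

E[X] ≈ 68671.612339; in regime p = Θ(1/n^{1/2}) E[X] diverges (above the triangle threshold p ~ 1/n).


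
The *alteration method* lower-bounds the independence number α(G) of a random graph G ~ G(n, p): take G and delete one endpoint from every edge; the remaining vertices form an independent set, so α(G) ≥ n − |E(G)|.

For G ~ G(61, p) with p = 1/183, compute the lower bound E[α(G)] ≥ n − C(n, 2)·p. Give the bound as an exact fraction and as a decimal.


E[|E(G)|] = C(61, 2)·p = 1830 · (1/183) = 10.
E[α(G)] ≥ n − E[|E(G)|] = 61 − 10 = 51.
Numerically: ≈ 51.0000.
(This is only a lower bound; the true E[α(G)] may be larger.)

E[α(G)] ≥ 51 ≈ 51.0000.


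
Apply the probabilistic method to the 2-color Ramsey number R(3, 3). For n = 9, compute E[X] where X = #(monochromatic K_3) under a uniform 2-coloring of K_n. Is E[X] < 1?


E[X] = C(9, 3) · 2^{1 − 3} = 84 · 2^{−2} = 84/4.
As a reduced fraction: E[X] = 21 ≈ 21.0000000.
Is E[X] < 1? NO.
Since E[X] ≥ 1, the first-moment bound is inconclusive at n = 9; it does NOT by itself certify R(3, 3) > 9.

E[X] = 21 ≈ 21.0000000; E[X] ≥ 1; first-moment method inconclusive here.


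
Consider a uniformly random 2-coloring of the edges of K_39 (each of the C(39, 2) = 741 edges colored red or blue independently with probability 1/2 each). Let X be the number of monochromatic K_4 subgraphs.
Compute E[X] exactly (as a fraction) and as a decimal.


Let X = Σ_S X_S over the C(39, 4) = 82251 subsets S of size 4, where X_S = 1 if the K_4 on S is monochromatic.
For a fixed S, the K_4 on S has C(4, 2) = 6 edges. P[all 6 edges red] = (1/2)^6, and likewise for blue, so P[monochromatic] = 2·(1/2)^6 = 2^{1 − 6} = 1/32.
By linearity of expectation: E[X] = C(39, 4) · 2^{1 − 6} = 82251 · 1/32 = 82251/32.
Numerically: E[X] ≈ 2570.343750.

E[X] = C(39,4)·2^(1−C(4,2)) = 82251/32 ≈ 2570.343750.


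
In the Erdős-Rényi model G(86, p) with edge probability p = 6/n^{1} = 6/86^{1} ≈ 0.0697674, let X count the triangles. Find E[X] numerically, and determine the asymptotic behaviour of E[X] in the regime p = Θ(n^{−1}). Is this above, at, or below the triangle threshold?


Number of potential triangles: C(86, 3) = 102340.
Each occurs with probability p³ ≈ (0.0697674)³ ≈ 3.39592740e-04.
By linearity: E[X] = C(86, 3)·p³ ≈ 102340 · 3.39592740e-04 ≈ 34.753921.
Here α = 1, so p = 6/n is exactly at the triangle threshold p ~ 1/n. Asymptotically E[X] → c³/6 = 6³/6 = 36 ≈ 36.000000, a bounded constant. In this regime the triangle count is asymptotically Poisson(c³/6).

E[X] ≈ 34.753921; in regime p = Θ(1/n^{1}) E[X] stays bounded (at the triangle threshold p ~ 1/n).


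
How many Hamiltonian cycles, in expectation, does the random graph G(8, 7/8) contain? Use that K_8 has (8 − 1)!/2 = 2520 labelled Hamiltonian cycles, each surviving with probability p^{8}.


K_8 has (8 − 1)!/2 = 2520 labelled Hamiltonian cycles.
For each such Hamiltonian cycle H, let X_H = 1 if all 8 edges of H are present in G. Then P[X_H = 1] = p^{8} = (7/8)^{8} = 5764801/16777216.
Summing the indicators: E[X] = Σ_H E[X_H] = 2520 · p^{8} = 2520 · 5764801/16777216 = 1815912315/2097152.
Numerically: E[X] ≈ 865.89.

E[X] = 2520 · (7/8)^{8} = 1815912315/2097152 ≈ 865.89.


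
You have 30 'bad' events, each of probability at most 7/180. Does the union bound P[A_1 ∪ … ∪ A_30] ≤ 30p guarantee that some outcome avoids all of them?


Union bound: P[∪_{i=1}^{30} A_i] ≤ Σ_i P[A_i] ≤ 30·p = 30·(7/180) = 7/6.
Numerically: 7/6 ≈ 1.1666667.
Is 7/6 < 1? NO.
Since the bound 7/6 is ≥ 1, the union bound is uninformative here; it does NOT by itself certify existence.

30·p = 7/6 ≈ 1.1666667; existence NOT certified by the union bound.


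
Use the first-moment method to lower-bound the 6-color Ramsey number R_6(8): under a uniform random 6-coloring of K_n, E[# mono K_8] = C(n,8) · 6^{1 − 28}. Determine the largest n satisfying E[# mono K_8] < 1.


We need C(n, 8) · 6^{1 − 28} < 1, i.e. C(n, 8) < 6^{28 − 1} = 1023490369077469249536.
Check values of n near the boundary:
  n = 1590: C(1590, 8) = 995397314198933813310; 995397314198933813310 < 1023490369077469249536? YES
  n = 1591: C(1591, 8) = 1000427749141189953870; 1000427749141189953870 < 1023490369077469249536? YES
  n = 1592: C(1592, 8) = 1005480414540892933435; 1005480414540892933435 < 1023490369077469249536? YES
  n = 1593: C(1593, 8) = 1010555394551193970323; 1010555394551193970323 < 1023490369077469249536? YES
  n = 1594: C(1594, 8) = 1015652773590544255167; 1015652773590544255167 < 1023490369077469249536? YES
  n = 1595: C(1595, 8) = 1020772636343363633895; 1020772636343363633895 < 1023490369077469249536? YES
  n = 1596: C(1596, 8) = 1025915067760710553965; 1025915067760710553965 < 1023490369077469249536? NO
  n = 1597: C(1597, 8) = 1031080153060953275445; 1031080153060953275445 < 1023490369077469249536? NO
The largest n with C(n, 8) < 1023490369077469249536 is n = 1595 (where E[X] = 113419181815929292655/113721152119718805504 ≈ 0.997345). Hence R_6(8) > 1595, i.e. R_6(8) ≥ 1596.

Largest n = 1595; hence R_6(8) > 1595.


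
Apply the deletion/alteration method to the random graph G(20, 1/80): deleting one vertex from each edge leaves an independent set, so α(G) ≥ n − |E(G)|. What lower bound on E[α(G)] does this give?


E[|E(G)|] = C(20, 2)·p = 190 · (1/80) = 19/8.
E[α(G)] ≥ n − E[|E(G)|] = 20 − 19/8 = 141/8.
Numerically: ≈ 17.6250.
(This is only a lower bound; the true E[α(G)] may be larger.)

E[α(G)] ≥ 141/8 ≈ 17.6250.


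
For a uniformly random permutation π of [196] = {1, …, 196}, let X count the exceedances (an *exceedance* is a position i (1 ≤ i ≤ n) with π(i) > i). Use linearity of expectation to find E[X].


Write X = Σ_{i=1}^{196} X_i, where X_i = 1_{π(i) > i}.
For each fixed i, π(i) is uniform over {1, …, 196} (marginal of a uniform permutation), so P[π(i) > i] = (n − i)/n. Summing: Σ_{i=1}^{196} (n − i)/n = (0 + 1 + … + 195)/196 = 196(196 − 1)/(2·196) = (196 − 1)/2.
Hence E[X] = Σ_{i=1}^{196} (196 − i)/196 = 195/2 ≈ 97.500000.

E[X] = 195/2 = 97.500000.


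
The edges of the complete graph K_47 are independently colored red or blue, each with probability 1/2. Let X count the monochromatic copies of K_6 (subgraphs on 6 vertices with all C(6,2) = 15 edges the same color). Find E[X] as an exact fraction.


Let X = Σ_S X_S over the C(47, 6) = 10737573 subsets S of size 6, where X_S = 1 if the K_6 on S is monochromatic.
For a fixed S, the K_6 on S has C(6, 2) = 15 edges. P[all 15 edges red] = (1/2)^15, and likewise for blue, so P[monochromatic] = 2·(1/2)^15 = 2^{1 − 15} = 1/16384.
By linearity of expectation: E[X] = C(47, 6) · 2^{1 − 15} = 10737573 · 1/16384 = 10737573/16384.
Numerically: E[X] ≈ 655.36945.

E[X] = C(47,6)·2^(1−C(6,2)) = 10737573/16384 ≈ 655.36945.


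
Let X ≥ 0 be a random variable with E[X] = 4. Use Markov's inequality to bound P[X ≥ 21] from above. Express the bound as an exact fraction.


μ = E[X] = 4, a = 21.
Markov: P[X ≥ 21] ≤ μ/a = (4)/21 = 4/21.
Numerically: ≈ 0.190.
(Since a = 21 > μ = 4.000, the bound 4/21 is < 1 and informative.)

P[X ≥ 21] ≤ 4/21 ≈ 0.190.


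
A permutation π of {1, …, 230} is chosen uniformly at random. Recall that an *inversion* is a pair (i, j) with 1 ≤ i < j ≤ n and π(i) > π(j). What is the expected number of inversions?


Write X = Σ X_I over the C(230, 2) = 26335 pairs i < j, with X_I the indicator of one inversion.
There are 26335 indicators.
For each fixed pair i < j, the values π(i) and π(j) are two distinct elements of {1, …, 230} in uniformly random order; by symmetry P[π(i) > π(j)] = 1/2.
By linearity: E[X] = 26335 · (1/2) = C(230, 2) · (1/2) = 26335/2 = 26335/2 ≈ 13167.500.

E[X] = 26335/2 = 13167.500.


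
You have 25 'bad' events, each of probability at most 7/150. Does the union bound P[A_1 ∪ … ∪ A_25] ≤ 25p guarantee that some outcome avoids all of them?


Union bound: P[∪_{i=1}^{25} A_i] ≤ Σ_i P[A_i] ≤ 25·p = 25·(7/150) = 7/6.
Numerically: 7/6 ≈ 1.167.
Is 7/6 < 1? NO.
Since the bound 7/6 is ≥ 1, the union bound is uninformative here; it does NOT by itself certify existence.

25·p = 7/6 ≈ 1.167; existence NOT certified by the union bound.


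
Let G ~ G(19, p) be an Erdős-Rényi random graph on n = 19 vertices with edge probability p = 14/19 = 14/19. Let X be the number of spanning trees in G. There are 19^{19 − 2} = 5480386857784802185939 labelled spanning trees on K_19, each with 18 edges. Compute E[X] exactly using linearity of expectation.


K_19 has 19^{19 − 2} = 5480386857784802185939 labelled spanning trees.
For each such spanning tree H, let X_H = 1 if all 18 edges of H are present in G. Then P[X_H = 1] = p^{18} = (14/19)^{18} = 426878854210636742656/104127350297911241532841.
By linearity of expectation: E[X] = Σ_H E[X_H] = 5480386857784802185939 · p^{18} = 5480386857784802185939 · 426878854210636742656/104127350297911241532841 = 426878854210636742656/19.
Numerically: E[X] ≈ 2.247e+19.

E[X] = 5480386857784802185939 · (14/19)^{18} = 426878854210636742656/19 ≈ 2.247e+19.


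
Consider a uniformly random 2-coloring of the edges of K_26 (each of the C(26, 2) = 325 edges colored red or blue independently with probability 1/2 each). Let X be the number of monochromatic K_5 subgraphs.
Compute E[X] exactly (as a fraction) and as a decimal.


Let X = Σ_S X_S over the C(26, 5) = 65780 subsets S of size 5, where X_S = 1 if the K_5 on S is monochromatic.
For a fixed S, the K_5 on S has C(5, 2) = 10 edges. P[all 10 edges red] = (1/2)^10, and likewise for blue, so P[monochromatic] = 2·(1/2)^10 = 2^{1 − 10} = 1/512.
Summing: E[X] = C(26, 5) · 2^{1 − 10} = 65780 · 1/512 = 16445/128.
Numerically: E[X] ≈ 128.476562.

E[X] = C(26,5)·2^(1−C(5,2)) = 16445/128 ≈ 128.476562.


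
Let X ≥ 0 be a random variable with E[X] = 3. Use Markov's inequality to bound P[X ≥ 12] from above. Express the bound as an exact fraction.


μ = E[X] = 3, a = 12.
Markov: P[X ≥ 12] ≤ μ/a = (3)/12 = 1/4.
Numerically: ≈ 0.250.
(Since a = 12 > μ = 3.000, the bound 1/4 is < 1 and informative.)

P[X ≥ 12] ≤ 1/4 ≈ 0.250.


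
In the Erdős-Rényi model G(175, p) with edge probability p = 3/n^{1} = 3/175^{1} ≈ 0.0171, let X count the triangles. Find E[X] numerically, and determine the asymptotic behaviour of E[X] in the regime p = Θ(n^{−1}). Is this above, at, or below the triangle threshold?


Number of potential triangles: C(175, 3) = 877975.
Each occurs with probability p³ ≈ (0.0171)³ ≈ 5.03790e-06.
By linearity: E[X] = C(175, 3)·p³ ≈ 877975 · 5.03790e-06 ≈ 4.423.
Here α = 1, so p = 3/n is exactly at the triangle threshold p ~ 1/n. Asymptotically E[X] → c³/6 = 3³/6 = 9/2 ≈ 4.500, a bounded constant. In this regime the triangle count is asymptotically Poisson(c³/6).

E[X] ≈ 4.423; in regime p = Θ(1/n^{1}) E[X] stays bounded (at the triangle threshold p ~ 1/n).


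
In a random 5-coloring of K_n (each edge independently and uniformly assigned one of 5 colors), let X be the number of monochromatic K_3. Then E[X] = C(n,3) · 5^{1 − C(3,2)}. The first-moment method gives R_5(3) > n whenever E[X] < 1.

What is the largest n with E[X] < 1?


We need C(n, 3) · 5^{1 − 3} < 1, i.e. C(n, 3) < 5^{3 − 1} = 25.
Check values of n near the boundary:
  n = 3: C(3, 3) = 1; 1 < 25? YES
  n = 4: C(4, 3) = 4; 4 < 25? YES
  n = 5: C(5, 3) = 10; 10 < 25? YES
  n = 6: C(6, 3) = 20; 20 < 25? YES
  n = 7: C(7, 3) = 35; 35 < 25? NO
  n = 8: C(8, 3) = 56; 56 < 25? NO
The largest n with C(n, 3) < 25 is n = 6 (where E[X] = 4/5 ≈ 0.800). Hence R_5(3) > 6, i.e. R_5(3) ≥ 7.

Largest n = 6; hence R_5(3) > 6.


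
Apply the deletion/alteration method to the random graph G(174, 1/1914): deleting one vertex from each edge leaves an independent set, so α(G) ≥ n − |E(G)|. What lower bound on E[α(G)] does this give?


E[|E(G)|] = C(174, 2)·p = 15051 · (1/1914) = 173/22.
E[α(G)] ≥ n − E[|E(G)|] = 174 − 173/22 = 3655/22.
Numerically: ≈ 166.136364.
(This is only a lower bound; the true E[α(G)] may be larger.)

E[α(G)] ≥ 3655/22 ≈ 166.136364.


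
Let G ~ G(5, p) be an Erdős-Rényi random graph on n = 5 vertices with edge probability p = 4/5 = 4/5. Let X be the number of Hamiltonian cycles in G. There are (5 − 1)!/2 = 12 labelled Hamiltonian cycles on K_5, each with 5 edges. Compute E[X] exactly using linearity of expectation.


K_5 has (5 − 1)!/2 = 12 labelled Hamiltonian cycles.
For each such Hamiltonian cycle H, let X_H = 1 if all 5 edges of H are present in G. Then P[X_H = 1] = p^{5} = (4/5)^{5} = 1024/3125.
By linearity: E[X] = Σ_H E[X_H] = 12 · p^{5} = 12 · 1024/3125 = 12288/3125.
Numerically: E[X] ≈ 3.93216.

E[X] = 12 · (4/5)^{5} = 12288/3125 ≈ 3.93216.


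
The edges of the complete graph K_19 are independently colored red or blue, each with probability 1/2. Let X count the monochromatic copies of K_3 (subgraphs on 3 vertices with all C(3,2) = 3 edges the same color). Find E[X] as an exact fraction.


Let X = Σ_S X_S over the C(19, 3) = 969 subsets S of size 3, where X_S = 1 if the K_3 on S is monochromatic.
For a fixed S, the K_3 on S has C(3, 2) = 3 edges. P[all 3 edges red] = (1/2)^3, and likewise for blue, so P[monochromatic] = 2·(1/2)^3 = 2^{1 − 3} = 1/4.
Summing: E[X] = C(19, 3) · 2^{1 − 3} = 969 · 1/4 = 969/4.
Numerically: E[X] ≈ 242.25000.

E[X] = C(19,3)·2^(1−C(3,2)) = 969/4 ≈ 242.25000.


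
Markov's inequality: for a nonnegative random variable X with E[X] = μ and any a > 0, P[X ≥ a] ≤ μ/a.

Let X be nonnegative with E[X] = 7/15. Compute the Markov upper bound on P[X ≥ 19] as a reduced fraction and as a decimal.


μ = E[X] = 7/15, a = 19.
Markov: P[X ≥ 19] ≤ μ/a = (7/15)/19 = 7/285.
Numerically: ≈ 0.025.
(Since a = 19 > μ = 0.467, the bound 7/285 is < 1 and informative.)

P[X ≥ 19] ≤ 7/285 ≈ 0.025.


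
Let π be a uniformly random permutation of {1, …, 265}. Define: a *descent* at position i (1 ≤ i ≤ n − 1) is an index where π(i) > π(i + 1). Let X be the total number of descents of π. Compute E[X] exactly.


Write X = Σ X_I over i = 1, …, 264, with X_I the indicator of one descent.
There are 264 indicators.
For each fixed i, the pair (π(i), π(i+1)) is a uniformly random ordered pair of distinct values from {1, …, 265}; by symmetry P[π(i) > π(i+1)] = 1/2.
By linearity: E[X] = 264 · (1/2) = (265 − 1) · (1/2) = 132 ≈ 132.000000.

E[X] = 132 = 132.000000.


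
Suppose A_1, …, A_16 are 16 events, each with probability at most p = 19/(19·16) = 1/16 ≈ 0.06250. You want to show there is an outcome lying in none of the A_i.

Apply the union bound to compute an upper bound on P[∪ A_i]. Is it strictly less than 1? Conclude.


Union bound: P[∪_{i=1}^{16} A_i] ≤ Σ_i P[A_i] ≤ 16·p = 16·(1/16) = 1.
Numerically: 1 ≈ 1.00000.
Is 1 < 1? NO.
Since the bound 1 is ≥ 1, the union bound is uninformative here; it does NOT by itself certify existence.

16·p = 1 ≈ 1.00000; existence NOT certified by the union bound.


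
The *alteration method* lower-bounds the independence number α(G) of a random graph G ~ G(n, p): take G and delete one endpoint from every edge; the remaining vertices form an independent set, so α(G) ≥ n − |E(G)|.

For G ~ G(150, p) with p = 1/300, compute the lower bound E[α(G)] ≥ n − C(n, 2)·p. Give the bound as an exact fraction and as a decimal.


E[|E(G)|] = C(150, 2)·p = 11175 · (1/300) = 149/4.
E[α(G)] ≥ n − E[|E(G)|] = 150 − 149/4 = 451/4.
Numerically: ≈ 112.750.
(This is only a lower bound; the true E[α(G)] may be larger.)

E[α(G)] ≥ 451/4 ≈ 112.750.


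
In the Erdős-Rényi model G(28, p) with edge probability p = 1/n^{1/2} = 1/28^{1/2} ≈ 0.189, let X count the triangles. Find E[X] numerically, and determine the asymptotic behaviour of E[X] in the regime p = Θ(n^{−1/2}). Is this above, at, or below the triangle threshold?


Number of potential triangles: C(28, 3) = 3276.
Each occurs with probability p³ ≈ (0.189)³ ≈ 6.749366e-03.
By linearity: E[X] = C(28, 3)·p³ ≈ 3276 · 6.749366e-03 ≈ 22.1109.
Since α = 1/2 < 1, p = c/n^{1/2} ≫ 1/n is above the triangle threshold p ~ 1/n. Asymptotically E[X] ~ (c³/6)·n^{3(1−α)} = (1³/6)·n^{1.5} → ∞; triangles are abundant w.h.p.

E[X] ≈ 22.1109; in regime p = Θ(1/n^{1/2}) E[X] diverges (above the triangle threshold p ~ 1/n).


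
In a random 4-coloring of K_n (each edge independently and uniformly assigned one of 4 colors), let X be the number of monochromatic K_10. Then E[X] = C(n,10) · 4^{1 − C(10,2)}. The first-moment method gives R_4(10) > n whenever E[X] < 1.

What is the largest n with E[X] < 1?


We need C(n, 10) · 4^{1 − 45} < 1, i.e. C(n, 10) < 4^{45 − 1} = 309485009821345068724781056.
Check values of n near the boundary:
  n = 2018: C(2018, 10) = 301820606687612220663963508; 301820606687612220663963508 < 309485009821345068724781056? YES
  n = 2019: C(2019, 10) = 303322949179835278009229628; 303322949179835278009229628 < 309485009821345068724781056? YES
  n = 2020: C(2020, 10) = 304832018578739931133653656; 304832018578739931133653656 < 309485009821345068724781056? YES
  n = 2021: C(2021, 10) = 306347841644770462864800616; 306347841644770462864800616 < 309485009821345068724781056? YES
  n = 2022: C(2022, 10) = 307870445231474093395937796; 307870445231474093395937796 < 309485009821345068724781056? YES
  n = 2023: C(2023, 10) = 309399856285778485315440716; 309399856285778485315440716 < 309485009821345068724781056? YES
  n = 2024: C(2024, 10) = 310936101848269937576192656; 310936101848269937576192656 < 309485009821345068724781056? NO
  n = 2025: C(2025, 10) = 312479209053472269772600560; 312479209053472269772600560 < 309485009821345068724781056? NO
  n = 2026: C(2026, 10) = 314029205130126398094885285; 314029205130126398094885285 < 309485009821345068724781056? NO
The largest n with C(n, 10) < 309485009821345068724781056 is n = 2023 (where E[X] = 77349964071444621328860179/77371252455336267181195264 ≈ 0.999725). Hence R_4(10) > 2023, i.e. R_4(10) ≥ 2024.

Largest n = 2023; hence R_4(10) > 2023.


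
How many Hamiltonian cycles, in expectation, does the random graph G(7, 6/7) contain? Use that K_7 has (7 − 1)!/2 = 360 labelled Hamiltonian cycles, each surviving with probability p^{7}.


K_7 has (7 − 1)!/2 = 360 labelled Hamiltonian cycles.
For each such Hamiltonian cycle H, let X_H = 1 if all 7 edges of H are present in G. Then P[X_H = 1] = p^{7} = (6/7)^{7} = 279936/823543.
By linearity: E[X] = Σ_H E[X_H] = 360 · p^{7} = 360 · 279936/823543 = 100776960/823543.
Numerically: E[X] ≈ 122.37.

E[X] = 360 · (6/7)^{7} = 100776960/823543 ≈ 122.37.


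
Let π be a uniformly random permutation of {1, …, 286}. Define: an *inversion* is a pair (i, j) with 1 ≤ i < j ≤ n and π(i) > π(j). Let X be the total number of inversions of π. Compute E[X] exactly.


Write X = Σ X_I over the C(286, 2) = 40755 pairs i < j, with X_I the indicator of one inversion.
There are 40755 indicators.
For each fixed pair i < j, the values π(i) and π(j) are two distinct elements of {1, …, 286} in uniformly random order; by symmetry P[π(i) > π(j)] = 1/2.
By linearity: E[X] = 40755 · (1/2) = C(286, 2) · (1/2) = 40755/2 = 40755/2 ≈ 20377.50000.

E[X] = 40755/2 = 20377.50000.


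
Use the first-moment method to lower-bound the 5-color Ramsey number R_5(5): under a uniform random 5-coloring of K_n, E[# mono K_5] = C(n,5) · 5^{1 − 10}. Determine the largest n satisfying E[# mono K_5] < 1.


We need C(n, 5) · 5^{1 − 10} < 1, i.e. C(n, 5) < 5^{10 − 1} = 1953125.
Check values of n near the boundary:
  n = 46: C(46, 5) = 1370754; 1370754 < 1953125? YES
  n = 47: C(47, 5) = 1533939; 1533939 < 1953125? YES
  n = 48: C(48, 5) = 1712304; 1712304 < 1953125? YES
  n = 49: C(49, 5) = 1906884; 1906884 < 1953125? YES
  n = 50: C(50, 5) = 2118760; 2118760 < 1953125? NO
The largest n with C(n, 5) < 1953125 is n = 49 (where E[X] = 1906884/1953125 ≈ 0.976). Hence R_5(5) > 49, i.e. R_5(5) ≥ 50.

Largest n = 49; hence R_5(5) > 49.


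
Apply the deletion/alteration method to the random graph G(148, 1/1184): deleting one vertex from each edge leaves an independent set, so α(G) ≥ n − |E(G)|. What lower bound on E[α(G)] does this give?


E[|E(G)|] = C(148, 2)·p = 10878 · (1/1184) = 147/16.
E[α(G)] ≥ n − E[|E(G)|] = 148 − 147/16 = 2221/16.
Numerically: ≈ 138.8125.
(This is only a lower bound; the true E[α(G)] may be larger.)

E[α(G)] ≥ 2221/16 ≈ 138.8125.


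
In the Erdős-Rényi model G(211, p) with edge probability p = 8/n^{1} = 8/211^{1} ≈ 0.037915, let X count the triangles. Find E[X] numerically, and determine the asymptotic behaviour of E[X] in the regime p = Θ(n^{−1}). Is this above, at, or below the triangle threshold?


Number of potential triangles: C(211, 3) = 1543465.
Each occurs with probability p³ ≈ (0.037915)³ ≈ 5.4503275e-05.
By linearity: E[X] = C(211, 3)·p³ ≈ 1543465 · 5.4503275e-05 ≈ 84.12390.
Here α = 1, so p = 8/n is exactly at the triangle threshold p ~ 1/n. Asymptotically E[X] → c³/6 = 8³/6 = 256/3 ≈ 85.33333, a bounded constant. In this regime the triangle count is asymptotically Poisson(c³/6).

E[X] ≈ 84.12390; in regime p = Θ(1/n^{1}) E[X] stays bounded (at the triangle threshold p ~ 1/n).


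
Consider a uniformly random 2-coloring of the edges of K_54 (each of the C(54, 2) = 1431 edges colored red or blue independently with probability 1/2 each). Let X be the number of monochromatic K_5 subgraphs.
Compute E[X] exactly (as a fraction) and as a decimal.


Let X = Σ_S X_S over the C(54, 5) = 3162510 subsets S of size 5, where X_S = 1 if the K_5 on S is monochromatic.
For a fixed S, the K_5 on S has C(5, 2) = 10 edges. P[all 10 edges red] = (1/2)^10, and likewise for blue, so P[monochromatic] = 2·(1/2)^10 = 2^{1 − 10} = 1/512.
By linearity of expectation: E[X] = C(54, 5) · 2^{1 − 10} = 3162510 · 1/512 = 1581255/256.
Numerically: E[X] ≈ 6176.777.

E[X] = C(54,5)·2^(1−C(5,2)) = 1581255/256 ≈ 6176.777.


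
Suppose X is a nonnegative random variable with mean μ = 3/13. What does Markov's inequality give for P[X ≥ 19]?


μ = E[X] = 3/13, a = 19.
Markov: P[X ≥ 19] ≤ μ/a = (3/13)/19 = 3/247.
Numerically: ≈ 0.01215.
(Since a = 19 > μ = 0.23077, the bound 3/247 is < 1 and informative.)

P[X ≥ 19] ≤ 3/247 ≈ 0.01215.


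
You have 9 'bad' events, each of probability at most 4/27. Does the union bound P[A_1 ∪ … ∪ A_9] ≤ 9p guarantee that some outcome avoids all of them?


Union bound: P[∪_{i=1}^{9} A_i] ≤ Σ_i P[A_i] ≤ 9·p = 9·(4/27) = 4/3.
Numerically: 4/3 ≈ 1.333333.
Is 4/3 < 1? NO.
Since the bound 4/3 is ≥ 1, the union bound is uninformative here; it does NOT by itself certify existence.

9·p = 4/3 ≈ 1.333333; existence NOT certified by the union bound.


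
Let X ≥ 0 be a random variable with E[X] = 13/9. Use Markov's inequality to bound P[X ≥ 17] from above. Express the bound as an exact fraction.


μ = E[X] = 13/9, a = 17.
Markov: P[X ≥ 17] ≤ μ/a = (13/9)/17 = 13/153.
Numerically: ≈ 0.0850.
(Since a = 17 > μ = 1.4444, the bound 13/153 is < 1 and informative.)

P[X ≥ 17] ≤ 13/153 ≈ 0.0850.


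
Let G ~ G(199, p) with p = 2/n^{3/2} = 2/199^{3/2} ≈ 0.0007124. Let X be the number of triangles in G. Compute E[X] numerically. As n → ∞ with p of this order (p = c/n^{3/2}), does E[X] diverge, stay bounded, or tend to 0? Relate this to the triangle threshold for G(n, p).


Number of potential triangles: C(199, 3) = 1293699.
Each occurs with probability p³ ≈ (0.0007124)³ ≈ 3.616189e-10.
By linearity: E[X] = C(199, 3)·p³ ≈ 1293699 · 3.616189e-10 ≈ 0.0005.
Since α = 3/2 > 1, p = c/n^{3/2} = o(1/n) is below the triangle threshold p ~ 1/n. Asymptotically E[X] ~ (c³/6)·n^{3(1−α)} = (2³/6)·n^{-1.5} → 0, so by Markov's inequality G has no triangles w.h.p.

E[X] ≈ 0.0005; in regime p = Θ(1/n^{3/2}) E[X] tends to 0 (below the triangle threshold p ~ 1/n).


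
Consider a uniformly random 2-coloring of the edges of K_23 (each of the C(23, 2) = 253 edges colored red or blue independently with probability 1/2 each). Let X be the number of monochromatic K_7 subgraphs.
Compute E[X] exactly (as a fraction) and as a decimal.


Let X = Σ_S X_S over the C(23, 7) = 245157 subsets S of size 7, where X_S = 1 if the K_7 on S is monochromatic.
For a fixed S, the K_7 on S has C(7, 2) = 21 edges. P[all 21 edges red] = (1/2)^21, and likewise for blue, so P[monochromatic] = 2·(1/2)^21 = 2^{1 − 21} = 1/1048576.
Summing: E[X] = C(23, 7) · 2^{1 − 21} = 245157 · 1/1048576 = 245157/1048576.
Numerically: E[X] ≈ 0.23380.

E[X] = C(23,7)·2^(1−C(7,2)) = 245157/1048576 ≈ 0.23380.
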